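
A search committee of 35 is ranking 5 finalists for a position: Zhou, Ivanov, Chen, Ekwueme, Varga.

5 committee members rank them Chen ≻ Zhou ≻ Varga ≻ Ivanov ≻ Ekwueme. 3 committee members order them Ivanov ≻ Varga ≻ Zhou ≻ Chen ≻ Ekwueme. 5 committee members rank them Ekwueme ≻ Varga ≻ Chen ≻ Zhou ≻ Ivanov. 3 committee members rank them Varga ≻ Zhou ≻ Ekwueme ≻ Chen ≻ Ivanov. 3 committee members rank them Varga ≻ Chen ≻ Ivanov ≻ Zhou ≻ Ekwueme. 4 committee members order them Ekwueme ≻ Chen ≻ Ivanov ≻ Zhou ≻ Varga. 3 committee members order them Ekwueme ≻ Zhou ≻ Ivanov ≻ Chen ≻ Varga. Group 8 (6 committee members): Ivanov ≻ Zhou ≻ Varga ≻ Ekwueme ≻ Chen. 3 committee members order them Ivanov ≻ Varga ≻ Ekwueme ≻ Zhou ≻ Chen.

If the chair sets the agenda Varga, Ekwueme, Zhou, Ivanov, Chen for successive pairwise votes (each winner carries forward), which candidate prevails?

Round 1: Varga vs Ekwueme — 23–12, Varga advances.
Round 2: Varga vs Zhou — 17–18, Zhou advances.
Round 3: Zhou vs Ivanov — 16–19, Ivanov advances.
Round 4: Ivanov vs Chen — 15–20, Chen advances.
Chen survives the agenda.

Chen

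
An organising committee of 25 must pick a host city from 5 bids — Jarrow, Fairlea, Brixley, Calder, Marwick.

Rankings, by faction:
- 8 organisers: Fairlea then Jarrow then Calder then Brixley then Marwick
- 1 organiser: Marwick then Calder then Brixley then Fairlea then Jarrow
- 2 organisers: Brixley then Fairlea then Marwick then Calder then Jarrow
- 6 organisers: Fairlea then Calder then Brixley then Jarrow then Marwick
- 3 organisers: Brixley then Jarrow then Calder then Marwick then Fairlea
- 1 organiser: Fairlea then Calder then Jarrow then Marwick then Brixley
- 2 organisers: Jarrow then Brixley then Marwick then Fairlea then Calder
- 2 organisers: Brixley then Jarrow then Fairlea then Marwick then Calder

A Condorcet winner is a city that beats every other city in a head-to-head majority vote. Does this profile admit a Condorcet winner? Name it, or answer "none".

Fairlea

Check each pair by majority over 25 ballots:
Jarrow–Fairlea: Fairlea 18–7.
Jarrow vs Brixley: Brixley wins 14–11.
Jarrow vs Calder: Jarrow wins 15–10.
Jarrow vs Marwick: Jarrow, 22–3.
Fairlea vs Brixley: Fairlea, 15–10.
Fairlea vs Calder: Fairlea wins 21–4.
Fairlea vs Marwick: Fairlea wins 19–6.
Brixley vs Calder: Calder, 16–9.
Brixley–Marwick: Brixley 23–2.
Calder–Marwick: Calder 18–7.
Only Fairlea has no losses; Fairlea is the Condorcet winner.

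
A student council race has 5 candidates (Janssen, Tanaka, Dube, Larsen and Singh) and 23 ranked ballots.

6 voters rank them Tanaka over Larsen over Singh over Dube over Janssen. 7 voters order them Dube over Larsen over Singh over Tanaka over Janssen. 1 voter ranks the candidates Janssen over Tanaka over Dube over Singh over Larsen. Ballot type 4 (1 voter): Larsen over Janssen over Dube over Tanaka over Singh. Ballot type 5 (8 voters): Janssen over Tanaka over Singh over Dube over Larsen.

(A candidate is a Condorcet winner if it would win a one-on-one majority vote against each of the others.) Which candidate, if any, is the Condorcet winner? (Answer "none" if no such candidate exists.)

Head-to-head results (23 voters):
Janssen vs Tanaka: 10 to 13, Tanaka.
Janssen vs Dube: 1+1+8 = 10 for Janssen, 13 for Dube — Dube by 13–10.
Janssen vs Larsen: 1+8 = 9 for Janssen, 14 for Larsen — Larsen by 14–9.
Janssen vs Singh: Janssen preferred on 1+1+8 = 10 ballots; Singh wins 13–10.
Tanaka vs Dube: 6+1+8 = 15 for Tanaka, 8 for Dube — Tanaka by 15–8.
Tanaka vs Larsen: 6+1+8 = 15 for Tanaka, 8 for Larsen — Tanaka by 15–8.
Tanaka vs Singh: 6+1+1+8 = 16 for Tanaka, 7 for Singh — Tanaka by 16–7.
Dube vs Larsen: 16 to 7, Dube.
Dube vs Singh: 9 to 14, Singh.
Larsen vs Singh: 6+7+1 = 14 for Larsen, 9 for Singh — Larsen by 14–9.
Tanaka beats each of Janssen, Dube, Larsen, Singh — Tanaka is the Condorcet winner.

Tanaka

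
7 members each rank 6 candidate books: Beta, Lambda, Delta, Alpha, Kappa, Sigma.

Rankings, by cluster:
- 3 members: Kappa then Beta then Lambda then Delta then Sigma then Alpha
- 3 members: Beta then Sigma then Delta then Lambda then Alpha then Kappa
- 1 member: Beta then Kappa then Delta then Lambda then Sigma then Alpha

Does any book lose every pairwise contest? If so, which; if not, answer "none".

Alpha

Pairwise majorities:
Beta vs Lambda: Beta, 7–0.
Beta vs Delta: Beta wins 7–0.
Beta vs Alpha: Beta wins 7–0.
Beta vs Kappa: 3+1 = 4 for Beta, 3 for Kappa — Beta by 4–3.
Beta vs Sigma: Beta, 7–0.
Lambda–Delta: Delta 4–3.
Lambda–Alpha: Lambda 7–0.
Lambda vs Kappa: Lambda is ranked higher on 3 ballots, Kappa on 4. Kappa wins 4–3.
Lambda vs Sigma: 3+1 = 4 for Lambda, 3 for Sigma — Lambda by 4–3.
Delta vs Alpha: Delta, 7–0.
Delta vs Kappa: Kappa, 4–3.
Delta vs Sigma: 4 to 3, Delta.
Alpha vs Kappa: 3 to 4, Kappa.
Alpha vs Sigma: Sigma wins 7–0.
Kappa vs Sigma: Kappa wins 4–3.
Alpha loses to every other book — it is the Condorcet loser.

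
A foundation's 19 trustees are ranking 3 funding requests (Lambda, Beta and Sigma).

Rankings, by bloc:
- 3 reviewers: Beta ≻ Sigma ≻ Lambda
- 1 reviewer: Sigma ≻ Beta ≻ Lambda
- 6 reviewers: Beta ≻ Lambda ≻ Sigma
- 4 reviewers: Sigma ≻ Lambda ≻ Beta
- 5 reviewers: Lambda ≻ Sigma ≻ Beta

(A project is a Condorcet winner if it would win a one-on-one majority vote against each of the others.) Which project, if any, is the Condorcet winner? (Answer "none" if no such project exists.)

none

Pairwise majorities:
Lambda vs Beta: 9 to 10, Beta.
Lambda vs Sigma: Lambda is ranked higher on 6+5 = 11 ballots, Sigma on 8. Lambda wins 11–8.
Beta vs Sigma: Beta preferred on 3+6 = 9 ballots; Sigma wins 10–9.
No project is unbeaten: Lambda loses to Beta; Beta loses to Sigma; Sigma loses to Lambda. In particular Lambda → Sigma → Beta → Lambda is a majority cycle — no Condorcet winner exists.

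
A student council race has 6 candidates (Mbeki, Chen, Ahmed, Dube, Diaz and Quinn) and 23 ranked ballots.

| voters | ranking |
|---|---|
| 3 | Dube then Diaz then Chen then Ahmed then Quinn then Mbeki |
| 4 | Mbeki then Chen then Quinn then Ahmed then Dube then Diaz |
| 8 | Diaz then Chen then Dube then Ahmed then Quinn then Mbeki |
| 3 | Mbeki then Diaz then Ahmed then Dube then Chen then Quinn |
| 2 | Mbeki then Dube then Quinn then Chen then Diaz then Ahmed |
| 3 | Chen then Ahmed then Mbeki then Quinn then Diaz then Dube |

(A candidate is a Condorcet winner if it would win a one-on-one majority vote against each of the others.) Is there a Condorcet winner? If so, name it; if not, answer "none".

none

Head-to-head results (23 voters):
Mbeki vs Chen: Mbeki preferred on 4+3+2 = 9 ballots; Chen wins 14–9.
Mbeki vs Ahmed: Mbeki is ranked higher on 4+3+2 = 9 ballots, Ahmed on 14. Ahmed wins 14–9.
Mbeki vs Dube: Mbeki is ranked higher on 4+3+2+3 = 12 ballots, Dube on 11. Mbeki wins 12–11.
Mbeki vs Diaz: Mbeki wins 12–11.
Mbeki vs Quinn: 4+3+2+3 = 12 for Mbeki, 11 for Quinn — Mbeki by 12–11.
Chen vs Ahmed: 20 to 3, Chen.
Chen vs Dube: Chen, 15–8.
Chen vs Diaz: Diaz, 14–9.
Chen–Quinn: Chen 21–2.
Ahmed vs Dube: Dube wins 13–10.
Ahmed vs Diaz: 7 to 16, Diaz.
Ahmed vs Quinn: Ahmed preferred on 3+8+3+3 = 17 ballots; Ahmed wins 17–6.
Dube vs Diaz: 9 to 14, Diaz.
Dube vs Quinn: 16 to 7, Dube.
Diaz vs Quinn: Diaz preferred on 3+8+3 = 14 ballots; Diaz wins 14–9.
Every candidate loses at least once (Mbeki loses to Chen; Chen loses to Diaz; Ahmed loses to Chen; Dube loses to Mbeki; Diaz loses to Mbeki; Quinn loses to Mbeki). The majority relation contains the cycle Mbeki > Dube > Ahmed > Mbeki, so there is no Condorcet winner.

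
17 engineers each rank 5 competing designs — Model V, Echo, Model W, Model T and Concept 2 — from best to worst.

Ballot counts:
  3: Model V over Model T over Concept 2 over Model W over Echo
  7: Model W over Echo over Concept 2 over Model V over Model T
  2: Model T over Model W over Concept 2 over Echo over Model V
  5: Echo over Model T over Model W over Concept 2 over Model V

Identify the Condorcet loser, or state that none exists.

Pairwise majorities:
Model V vs Echo: Model V preferred on 3 ballots; Echo wins 14–3.
Model V vs Model W: Model W, 14–3.
Model V vs Model T: Model V preferred on 3+7 = 10 ballots; Model V wins 10–7.
Model V vs Concept 2: 3 for Model V, 14 for Concept 2 — Concept 2 by 14–3.
Echo–Model W: Model W 12–5.
Echo vs Model T: Echo wins 12–5.
Echo vs Concept 2: Echo is ranked higher on 7+5 = 12 ballots, Concept 2 on 5. Echo wins 12–5.
Model W vs Model T: Model W is ranked higher on 7 ballots, Model T on 10. Model T wins 10–7.
Model W vs Concept 2: 14 to 3, Model W.
Model T vs Concept 2: 3+2+5 = 10 for Model T, 7 for Concept 2 — Model T by 10–7.
Each design has at least one pairwise win (Model V beats Model T; Echo beats Model V; Model W beats Model V; Model T beats Model W; Concept 2 beats Model V) — no Condorcet loser.

none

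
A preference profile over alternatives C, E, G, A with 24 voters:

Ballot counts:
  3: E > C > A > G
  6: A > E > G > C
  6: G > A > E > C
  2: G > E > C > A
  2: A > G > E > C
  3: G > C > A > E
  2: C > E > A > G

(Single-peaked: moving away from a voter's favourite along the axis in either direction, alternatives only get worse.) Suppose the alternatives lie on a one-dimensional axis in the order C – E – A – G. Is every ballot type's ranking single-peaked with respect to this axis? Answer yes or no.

no

Axis positions: C=1, E=2, A=3, G=4.
Ballot type 1 (peak E at position 2): ranking walks positions 2-1-3-4, expanding outward from the peak — single-peaked.
Ballot type 2 (peak A at position 3): ranking walks positions 3-2-4-1, expanding outward from the peak — single-peaked.
Ballot type 3 (peak G at position 4): ranking walks positions 4-3-2-1, expanding outward from the peak — single-peaked.
Ballot type 4: ranking walks positions 4-2-1-3; E is ranked above A even though A lies between E and the peak G on the axis — preferences dip and rise again. Not single-peaked.
Ballot type 5 (peak A at position 3): ranking walks positions 3-4-2-1, expanding outward from the peak — single-peaked.
Ballot type 6: ranking walks positions 4-1-3-2; C is ranked above A even though A lies between C and the peak G on the axis — preferences dip and rise again. Not single-peaked.
Ballot type 7 (peak C at position 1): ranking walks positions 1-2-3-4, expanding outward from the peak — single-peaked.
Ballot type 4 violates single-peakedness, so the profile is not single-peaked on this axis.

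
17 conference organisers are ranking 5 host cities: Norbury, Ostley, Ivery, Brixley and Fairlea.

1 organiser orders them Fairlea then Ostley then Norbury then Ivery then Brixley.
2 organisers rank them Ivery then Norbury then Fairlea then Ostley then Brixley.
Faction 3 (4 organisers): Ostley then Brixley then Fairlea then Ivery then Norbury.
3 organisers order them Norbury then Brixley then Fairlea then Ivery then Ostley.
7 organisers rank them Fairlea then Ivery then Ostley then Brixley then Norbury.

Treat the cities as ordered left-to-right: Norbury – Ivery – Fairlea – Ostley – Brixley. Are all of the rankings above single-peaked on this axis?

Axis positions: Norbury=1, Ivery=2, Fairlea=3, Ostley=4, Brixley=5.
Faction 1: ranking walks positions 3-4-1-2-5; Norbury is ranked above Ivery even though Ivery lies between Norbury and the peak Fairlea on the axis — preferences dip and rise again. Not single-peaked.
Faction 2 (peak Ivery at position 2): ranking walks positions 2-1-3-4-5, expanding outward from the peak — single-peaked.
Faction 3 (peak Ostley at position 4): ranking walks positions 4-5-3-2-1, expanding outward from the peak — single-peaked.
Faction 4: ranking walks positions 1-5-3-2-4; Brixley is ranked above Ivery even though Ivery lies between Brixley and the peak Norbury on the axis — preferences dip and rise again. Not single-peaked.
Faction 5 (peak Fairlea at position 3): ranking walks positions 3-2-4-5-1, expanding outward from the peak — single-peaked.
Faction 1 violates single-peakedness, so the profile is not single-peaked on this axis.

no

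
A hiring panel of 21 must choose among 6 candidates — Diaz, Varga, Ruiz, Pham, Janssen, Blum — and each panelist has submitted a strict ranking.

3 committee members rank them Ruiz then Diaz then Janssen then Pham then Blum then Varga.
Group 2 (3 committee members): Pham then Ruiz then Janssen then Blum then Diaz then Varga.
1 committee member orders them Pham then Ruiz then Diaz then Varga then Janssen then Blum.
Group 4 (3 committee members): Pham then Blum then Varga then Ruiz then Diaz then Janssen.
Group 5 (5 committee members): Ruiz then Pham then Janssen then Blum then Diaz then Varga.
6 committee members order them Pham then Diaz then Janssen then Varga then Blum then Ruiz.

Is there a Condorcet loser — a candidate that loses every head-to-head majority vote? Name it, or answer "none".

Varga

Pairwise majorities:
Diaz vs Varga: 3+3+1+5+6 = 18 for Diaz, 3 for Varga — Diaz by 18–3.
Diaz vs Ruiz: Ruiz wins 15–6.
Diaz vs Pham: Diaz preferred on 3 ballots; Pham wins 18–3.
Diaz vs Janssen: Diaz wins 13–8.
Diaz vs Blum: Blum wins 11–10.
Varga–Ruiz: Ruiz 12–9.
Varga–Pham: Pham 21–0.
Varga vs Janssen: Varga is ranked higher on 1+3 = 4 ballots, Janssen on 17. Janssen wins 17–4.
Varga–Blum: Blum 14–7.
Ruiz–Pham: Pham 13–8.
Ruiz vs Janssen: Ruiz wins 15–6.
Ruiz–Blum: Ruiz 12–9.
Pham vs Janssen: Pham is ranked higher on 3+1+3+5+6 = 18 ballots, Janssen on 3. Pham wins 18–3.
Pham vs Blum: 3+3+1+3+5+6 = 21 for Pham, 0 for Blum — Pham by 21–0.
Janssen vs Blum: Janssen is ranked higher on 3+3+1+5+6 = 18 ballots, Blum on 3. Janssen wins 18–3.
Varga is beaten in every head-to-head and is the Condorcet loser.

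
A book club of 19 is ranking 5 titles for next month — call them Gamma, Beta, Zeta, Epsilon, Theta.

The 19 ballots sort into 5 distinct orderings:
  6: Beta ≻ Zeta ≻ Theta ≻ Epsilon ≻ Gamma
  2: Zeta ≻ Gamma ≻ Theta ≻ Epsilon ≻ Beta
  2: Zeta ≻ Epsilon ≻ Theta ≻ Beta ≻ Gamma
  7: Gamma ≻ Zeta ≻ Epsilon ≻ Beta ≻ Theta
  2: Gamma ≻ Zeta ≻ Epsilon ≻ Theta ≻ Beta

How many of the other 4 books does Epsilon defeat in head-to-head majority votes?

2

Epsilon against each rival (19 members):
Epsilon vs Gamma: 6+2 = 8 for Epsilon, 11 for Gamma — Gamma by 11–8.
Epsilon vs Beta: Epsilon is ranked higher on 2+2+7+2 = 13 ballots, Beta on 6. Epsilon wins 13–6.
Epsilon vs Zeta: Zeta wins 19–0.
Epsilon vs Theta: Epsilon, 11–8.
Epsilon beats Beta, Theta; loses to Gamma, Zeta — 2 pairwise wins.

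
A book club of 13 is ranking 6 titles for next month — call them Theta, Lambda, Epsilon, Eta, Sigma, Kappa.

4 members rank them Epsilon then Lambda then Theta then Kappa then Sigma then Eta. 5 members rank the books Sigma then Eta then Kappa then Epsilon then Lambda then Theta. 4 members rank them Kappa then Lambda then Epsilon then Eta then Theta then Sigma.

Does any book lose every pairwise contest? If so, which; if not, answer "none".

none

Head-to-head results (13 members):
Theta vs Lambda: 0 to 13, Lambda.
Theta vs Epsilon: Theta preferred on 0 ballots; Epsilon wins 13–0.
Theta vs Eta: Eta wins 9–4.
Theta vs Sigma: 8 to 5, Theta.
Theta vs Kappa: Theta preferred on 4 ballots; Kappa wins 9–4.
Lambda vs Epsilon: Lambda is ranked higher on 4 ballots, Epsilon on 9. Epsilon wins 9–4.
Lambda vs Eta: 4+4 = 8 for Lambda, 5 for Eta — Lambda by 8–5.
Lambda–Sigma: Lambda 8–5.
Lambda vs Kappa: Lambda is ranked higher on 4 ballots, Kappa on 9. Kappa wins 9–4.
Epsilon vs Eta: Epsilon, 8–5.
Epsilon–Sigma: Epsilon 8–5.
Epsilon vs Kappa: 4 for Epsilon, 9 for Kappa — Kappa by 9–4.
Eta vs Sigma: Sigma wins 9–4.
Eta vs Kappa: Eta preferred on 5 ballots; Kappa wins 8–5.
Sigma–Kappa: Kappa 8–5.
Each book has at least one pairwise win (Theta beats Sigma; Lambda beats Theta; Epsilon beats Theta; Eta beats Theta; Sigma beats Eta; Kappa beats Theta) — no Condorcet loser.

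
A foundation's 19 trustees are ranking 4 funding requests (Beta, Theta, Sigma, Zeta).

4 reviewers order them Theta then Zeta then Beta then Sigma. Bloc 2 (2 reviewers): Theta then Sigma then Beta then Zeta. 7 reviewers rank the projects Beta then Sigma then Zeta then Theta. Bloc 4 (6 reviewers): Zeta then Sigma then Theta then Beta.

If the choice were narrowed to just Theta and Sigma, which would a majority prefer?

Ballots ranking Theta above Sigma: 4 + 2 = 6.
Ballots ranking Sigma above Theta: 19 − 6 = 13.
Sigma wins the head-to-head 13–6.

Sigma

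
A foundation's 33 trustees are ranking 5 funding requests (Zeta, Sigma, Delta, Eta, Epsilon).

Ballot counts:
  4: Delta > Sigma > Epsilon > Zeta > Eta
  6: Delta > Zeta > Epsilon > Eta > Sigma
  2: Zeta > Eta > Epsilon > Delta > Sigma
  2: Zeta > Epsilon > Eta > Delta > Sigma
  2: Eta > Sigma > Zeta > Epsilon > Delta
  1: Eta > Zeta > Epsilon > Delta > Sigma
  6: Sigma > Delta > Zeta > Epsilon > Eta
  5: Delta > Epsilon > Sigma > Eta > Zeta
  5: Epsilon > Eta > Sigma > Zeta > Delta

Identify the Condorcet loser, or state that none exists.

none

Pairwise majorities:
Zeta vs Sigma: 6+2+2+1 = 11 for Zeta, 22 for Sigma — Sigma by 22–11.
Zeta vs Delta: Zeta preferred on 2+2+2+1+5 = 12 ballots; Delta wins 21–12.
Zeta vs Eta: 20 to 13, Zeta.
Zeta vs Epsilon: Zeta preferred on 6+2+2+2+1+6 = 19 ballots; Zeta wins 19–14.
Sigma vs Delta: Sigma preferred on 2+6+5 = 13 ballots; Delta wins 20–13.
Sigma vs Eta: Eta wins 18–15.
Sigma vs Epsilon: 12 to 21, Epsilon.
Delta–Eta: Delta 21–12.
Delta vs Epsilon: Delta is ranked higher on 4+6+6+5 = 21 ballots, Epsilon on 12. Delta wins 21–12.
Eta vs Epsilon: 2+2+1 = 5 for Eta, 28 for Epsilon — Epsilon by 28–5.
Each project has at least one pairwise win (Zeta beats Eta; Sigma beats Zeta; Delta beats Zeta; Eta beats Sigma; Epsilon beats Sigma) — no Condorcet loser.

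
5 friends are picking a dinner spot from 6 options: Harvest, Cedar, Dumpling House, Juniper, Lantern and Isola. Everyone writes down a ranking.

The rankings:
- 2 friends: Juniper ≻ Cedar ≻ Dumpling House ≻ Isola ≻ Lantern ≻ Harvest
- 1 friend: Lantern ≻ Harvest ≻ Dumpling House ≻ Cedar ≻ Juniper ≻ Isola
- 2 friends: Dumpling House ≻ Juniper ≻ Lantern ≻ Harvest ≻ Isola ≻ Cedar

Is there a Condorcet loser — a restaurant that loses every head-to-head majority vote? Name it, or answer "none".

Isola

Pairwise majorities:
Harvest vs Cedar: Harvest wins 3–2.
Harvest vs Dumpling House: Dumpling House wins 4–1.
Harvest vs Juniper: 1 to 4, Juniper.
Harvest–Lantern: Lantern 5–0.
Harvest vs Isola: Harvest is ranked higher on 1+2 = 3 ballots, Isola on 2. Harvest wins 3–2.
Cedar vs Dumpling House: 2 for Cedar, 3 for Dumpling House — Dumpling House by 3–2.
Cedar vs Juniper: 1 for Cedar, 4 for Juniper — Juniper by 4–1.
Cedar vs Lantern: Lantern wins 3–2.
Cedar vs Isola: Cedar, 3–2.
Dumpling House vs Juniper: 3 to 2, Dumpling House.
Dumpling House–Lantern: Dumpling House 4–1.
Dumpling House vs Isola: Dumpling House preferred on 2+1+2 = 5 ballots; Dumpling House wins 5–0.
Juniper vs Lantern: Juniper is ranked higher on 2+2 = 4 ballots, Lantern on 1. Juniper wins 4–1.
Juniper vs Isola: Juniper is ranked higher on 2+1+2 = 5 ballots, Isola on 0. Juniper wins 5–0.
Lantern vs Isola: Lantern preferred on 1+2 = 3 ballots; Lantern wins 3–2.
Isola is beaten in every head-to-head and is the Condorcet loser.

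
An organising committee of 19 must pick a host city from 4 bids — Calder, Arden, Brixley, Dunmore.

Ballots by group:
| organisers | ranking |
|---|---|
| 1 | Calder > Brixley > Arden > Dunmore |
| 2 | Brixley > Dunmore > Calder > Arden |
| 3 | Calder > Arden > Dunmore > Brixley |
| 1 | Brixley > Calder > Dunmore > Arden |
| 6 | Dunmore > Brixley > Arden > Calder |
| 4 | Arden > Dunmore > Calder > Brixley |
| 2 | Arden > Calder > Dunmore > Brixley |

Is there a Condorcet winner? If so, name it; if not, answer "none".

Head-to-head results (19 organisers):
Calder–Arden: Arden 12–7.
Calder vs Brixley: Calder wins 10–9.
Calder vs Dunmore: Dunmore, 12–7.
Arden vs Brixley: Brixley wins 10–9.
Arden–Dunmore: Arden 10–9.
Brixley vs Dunmore: Dunmore, 15–4.
No city is unbeaten: Calder loses to Arden; Arden loses to Brixley; Brixley loses to Calder; Dunmore loses to Arden. In particular Calder → Brixley → Arden → Calder is a majority cycle — no Condorcet winner exists.

none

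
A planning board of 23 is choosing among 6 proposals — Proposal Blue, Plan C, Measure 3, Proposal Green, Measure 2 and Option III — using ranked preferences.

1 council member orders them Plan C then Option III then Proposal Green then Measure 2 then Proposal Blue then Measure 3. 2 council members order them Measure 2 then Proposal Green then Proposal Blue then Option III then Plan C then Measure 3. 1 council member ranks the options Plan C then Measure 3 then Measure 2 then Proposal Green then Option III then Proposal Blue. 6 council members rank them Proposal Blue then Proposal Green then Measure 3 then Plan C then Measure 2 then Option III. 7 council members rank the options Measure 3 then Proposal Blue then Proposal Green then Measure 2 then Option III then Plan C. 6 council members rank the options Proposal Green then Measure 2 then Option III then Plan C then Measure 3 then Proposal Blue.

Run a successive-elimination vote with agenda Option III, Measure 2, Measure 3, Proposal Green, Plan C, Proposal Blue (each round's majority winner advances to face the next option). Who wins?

Proposal Blue

Round 1: Option III vs Measure 2 — 1–22, Measure 2 advances.
Round 2: Measure 2 vs Measure 3 — 9–14, Measure 3 advances.
Round 3: Measure 3 vs Proposal Green — 8–15, Proposal Green advances.
Round 4: Proposal Green vs Plan C — 21–2, Proposal Green advances.
Round 5: Proposal Green vs Proposal Blue — 10–13, Proposal Blue advances.
The agenda winner is Proposal Blue.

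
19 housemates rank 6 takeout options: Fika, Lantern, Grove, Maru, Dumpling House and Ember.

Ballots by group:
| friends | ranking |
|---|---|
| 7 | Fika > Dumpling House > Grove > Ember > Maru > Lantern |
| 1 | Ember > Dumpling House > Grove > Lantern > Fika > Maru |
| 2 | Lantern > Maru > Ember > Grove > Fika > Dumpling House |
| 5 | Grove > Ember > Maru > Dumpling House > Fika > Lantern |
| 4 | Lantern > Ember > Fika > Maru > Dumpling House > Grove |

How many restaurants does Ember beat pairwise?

Ember against each rival (19 friends):
Ember vs Fika: Ember wins 12–7.
Ember vs Lantern: Ember preferred on 7+1+5 = 13 ballots; Ember wins 13–6.
Ember vs Grove: 7 to 12, Grove.
Ember vs Maru: Ember, 17–2.
Ember vs Dumpling House: 1+2+5+4 = 12 for Ember, 7 for Dumpling House — Ember by 12–7.
Ember beats Fika, Lantern, Maru, Dumpling House; loses to Grove — 4 pairwise wins.

4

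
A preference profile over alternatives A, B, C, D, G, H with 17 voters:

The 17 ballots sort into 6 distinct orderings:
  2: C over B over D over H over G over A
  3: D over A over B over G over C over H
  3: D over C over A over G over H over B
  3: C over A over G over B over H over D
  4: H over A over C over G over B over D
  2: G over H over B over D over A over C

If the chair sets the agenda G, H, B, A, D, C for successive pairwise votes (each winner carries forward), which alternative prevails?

C

Round 1: G vs H — 11–6, G advances.
Round 2: G vs B — 12–5, G advances.
Round 3: G vs A — 4–13, A advances.
Round 4: A vs D — 7–10, D advances.
Round 5: D vs C — 8–9, C advances.
C survives the agenda.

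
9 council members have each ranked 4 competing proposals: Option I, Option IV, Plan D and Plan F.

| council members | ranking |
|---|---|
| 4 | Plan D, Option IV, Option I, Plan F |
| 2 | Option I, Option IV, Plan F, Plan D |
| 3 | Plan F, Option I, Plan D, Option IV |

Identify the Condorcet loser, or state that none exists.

Head-to-head results (9 council members):
Option I–Option IV: Option I 5–4.
Option I vs Plan D: Option I wins 5–4.
Option I vs Plan F: Option I preferred on 4+2 = 6 ballots; Option I wins 6–3.
Option IV vs Plan D: Plan D wins 7–2.
Option IV vs Plan F: Option IV, 6–3.
Plan D vs Plan F: Plan F, 5–4.
No option is winless: Option I beats Option IV; Option IV beats Plan F; Plan D beats Option IV; Plan F beats Plan D. There is no Condorcet loser.

none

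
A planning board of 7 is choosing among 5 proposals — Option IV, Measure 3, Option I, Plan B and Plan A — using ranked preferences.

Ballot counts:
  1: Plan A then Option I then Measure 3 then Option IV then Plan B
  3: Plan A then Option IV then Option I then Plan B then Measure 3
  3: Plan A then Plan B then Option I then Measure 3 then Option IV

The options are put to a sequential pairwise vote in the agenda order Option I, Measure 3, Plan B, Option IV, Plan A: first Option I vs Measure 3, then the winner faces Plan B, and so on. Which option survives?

Round 1: Option I vs Measure 3 — 7–0, Option I advances.
Round 2: Option I vs Plan B — 4–3, Option I advances.
Round 3: Option I vs Option IV — 4–3, Option I advances.
Round 4: Option I vs Plan A — 0–7, Plan A advances.
The agenda winner is Plan A.

Plan A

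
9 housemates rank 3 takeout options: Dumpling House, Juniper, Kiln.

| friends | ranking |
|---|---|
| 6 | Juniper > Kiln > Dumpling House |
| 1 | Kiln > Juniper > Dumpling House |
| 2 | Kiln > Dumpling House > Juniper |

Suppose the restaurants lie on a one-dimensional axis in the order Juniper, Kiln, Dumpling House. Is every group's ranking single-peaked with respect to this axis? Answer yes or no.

Axis positions: Juniper=1, Kiln=2, Dumpling House=3.
Group 1 (peak Juniper at position 1): ranking walks positions 1-2-3, expanding outward from the peak — single-peaked.
Group 2 (peak Kiln at position 2): ranking walks positions 2-1-3, expanding outward from the peak — single-peaked.
Group 3 (peak Kiln at position 2): ranking walks positions 2-3-1, expanding outward from the peak — single-peaked.
Every ranking is single-peaked on this axis.

yes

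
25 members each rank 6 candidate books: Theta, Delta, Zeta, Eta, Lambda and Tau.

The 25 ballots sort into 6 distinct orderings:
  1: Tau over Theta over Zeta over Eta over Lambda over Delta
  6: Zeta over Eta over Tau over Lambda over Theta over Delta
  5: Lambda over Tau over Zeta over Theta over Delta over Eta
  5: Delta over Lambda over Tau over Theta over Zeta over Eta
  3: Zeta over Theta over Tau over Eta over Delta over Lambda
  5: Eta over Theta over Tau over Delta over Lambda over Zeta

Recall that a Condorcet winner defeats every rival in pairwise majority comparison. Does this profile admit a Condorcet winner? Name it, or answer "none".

Check each pair by majority over 25 ballots:
Theta–Delta: Theta 20–5.
Theta–Zeta: Zeta 14–11.
Theta vs Eta: Theta wins 14–11.
Theta–Lambda: Lambda 16–9.
Theta vs Tau: Tau, 17–8.
Delta vs Zeta: Zeta wins 15–10.
Delta vs Eta: Eta, 15–10.
Delta–Lambda: Delta 13–12.
Delta–Tau: Tau 20–5.
Zeta–Eta: Zeta 20–5.
Zeta vs Lambda: Lambda, 15–10.
Zeta vs Tau: Tau, 16–9.
Eta vs Lambda: Eta wins 15–10.
Eta vs Tau: Tau wins 14–11.
Lambda vs Tau: Tau wins 15–10.
Tau beats each of Theta, Delta, Zeta, Eta, Lambda — Tau is the Condorcet winner.

Tau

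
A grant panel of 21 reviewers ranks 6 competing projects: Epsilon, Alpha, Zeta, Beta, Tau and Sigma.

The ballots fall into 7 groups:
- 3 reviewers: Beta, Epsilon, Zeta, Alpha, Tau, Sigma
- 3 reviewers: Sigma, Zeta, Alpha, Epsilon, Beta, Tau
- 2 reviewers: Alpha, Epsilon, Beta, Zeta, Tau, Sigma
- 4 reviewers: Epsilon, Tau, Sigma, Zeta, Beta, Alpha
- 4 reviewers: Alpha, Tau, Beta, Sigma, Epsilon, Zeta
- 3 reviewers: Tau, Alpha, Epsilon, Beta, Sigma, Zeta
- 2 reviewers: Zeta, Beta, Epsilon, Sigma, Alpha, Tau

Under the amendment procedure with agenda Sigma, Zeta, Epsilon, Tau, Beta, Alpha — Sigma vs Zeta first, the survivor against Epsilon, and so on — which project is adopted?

Alpha

Round 1: Sigma vs Zeta — 14–7, Sigma advances.
Round 2: Sigma vs Epsilon — 7–14, Epsilon advances.
Round 3: Epsilon vs Tau — 14–7, Epsilon advances.
Round 4: Epsilon vs Beta — 12–9, Epsilon advances.
Round 5: Epsilon vs Alpha — 9–12, Alpha advances.
Alpha survives the agenda.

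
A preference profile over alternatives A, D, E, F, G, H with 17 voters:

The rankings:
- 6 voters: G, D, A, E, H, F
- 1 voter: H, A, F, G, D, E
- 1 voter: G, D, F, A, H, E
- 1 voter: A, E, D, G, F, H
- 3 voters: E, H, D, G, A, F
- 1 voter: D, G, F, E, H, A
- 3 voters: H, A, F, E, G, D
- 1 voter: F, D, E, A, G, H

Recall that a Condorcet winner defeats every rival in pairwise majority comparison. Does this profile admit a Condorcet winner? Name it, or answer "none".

Check each pair by majority over 17 ballots:
A vs D: A preferred on 1+1+3 = 5 ballots; D wins 12–5.
A vs E: A preferred on 6+1+1+1+3 = 12 ballots; A wins 12–5.
A vs F: 6+1+1+3+3 = 14 for A, 3 for F — A by 14–3.
A vs G: A preferred on 1+1+3+1 = 6 ballots; G wins 11–6.
A vs H: 6+1+1+1 = 9 for A, 8 for H — A by 9–8.
D vs E: 6+1+1+1+1 = 10 for D, 7 for E — D by 10–7.
D vs F: D preferred on 6+1+1+3+1 = 12 ballots; D wins 12–5.
D vs G: D preferred on 1+3+1+1 = 6 ballots; G wins 11–6.
D vs H: D is ranked higher on 6+1+1+1+1 = 10 ballots, H on 7. D wins 10–7.
E vs F: E is ranked higher on 6+1+3 = 10 ballots, F on 7. E wins 10–7.
E vs G: 1+3+3+1 = 8 for E, 9 for G — G by 9–8.
E vs H: 12 to 5, E.
F vs G: F is ranked higher on 1+3+1 = 5 ballots, G on 12. G wins 12–5.
F vs H: F preferred on 1+1+1+1 = 4 ballots; H wins 13–4.
G vs H: 6+1+1+1+1 = 10 for G, 7 for H — G by 10–7.
G wins every pairwise contest, so G is the Condorcet winner.

G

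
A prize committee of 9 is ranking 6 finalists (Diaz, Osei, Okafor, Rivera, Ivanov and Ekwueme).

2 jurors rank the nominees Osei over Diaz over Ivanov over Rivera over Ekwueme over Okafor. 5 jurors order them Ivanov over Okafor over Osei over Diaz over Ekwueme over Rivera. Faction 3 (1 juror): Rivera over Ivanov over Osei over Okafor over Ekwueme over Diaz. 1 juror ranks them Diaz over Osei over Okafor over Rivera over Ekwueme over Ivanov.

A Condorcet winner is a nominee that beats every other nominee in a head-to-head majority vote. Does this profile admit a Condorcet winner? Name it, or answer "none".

Head-to-head results (9 jurors):
Diaz vs Osei: Osei wins 8–1.
Diaz–Okafor: Okafor 6–3.
Diaz vs Rivera: Diaz, 8–1.
Diaz vs Ivanov: Ivanov, 6–3.
Diaz vs Ekwueme: Diaz, 8–1.
Osei vs Okafor: Okafor wins 5–4.
Osei vs Rivera: Osei wins 8–1.
Osei vs Ivanov: Ivanov, 6–3.
Osei vs Ekwueme: Osei, 9–0.
Okafor vs Rivera: Okafor, 6–3.
Okafor vs Ivanov: Ivanov, 8–1.
Okafor vs Ekwueme: Okafor wins 7–2.
Rivera vs Ivanov: Ivanov, 7–2.
Rivera vs Ekwueme: Ekwueme, 5–4.
Ivanov vs Ekwueme: Ivanov wins 8–1.
Ivanov defeats every rival head-to-head and is the Condorcet winner.

Ivanov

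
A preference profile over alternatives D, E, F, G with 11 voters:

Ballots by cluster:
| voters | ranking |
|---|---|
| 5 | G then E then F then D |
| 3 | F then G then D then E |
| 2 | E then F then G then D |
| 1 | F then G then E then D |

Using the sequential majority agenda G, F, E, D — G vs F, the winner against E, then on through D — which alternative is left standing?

Round 1: G vs F — 5–6, F advances.
Round 2: F vs E — 4–7, E advances.
Round 3: E vs D — 8–3, E advances.
The agenda winner is E.

E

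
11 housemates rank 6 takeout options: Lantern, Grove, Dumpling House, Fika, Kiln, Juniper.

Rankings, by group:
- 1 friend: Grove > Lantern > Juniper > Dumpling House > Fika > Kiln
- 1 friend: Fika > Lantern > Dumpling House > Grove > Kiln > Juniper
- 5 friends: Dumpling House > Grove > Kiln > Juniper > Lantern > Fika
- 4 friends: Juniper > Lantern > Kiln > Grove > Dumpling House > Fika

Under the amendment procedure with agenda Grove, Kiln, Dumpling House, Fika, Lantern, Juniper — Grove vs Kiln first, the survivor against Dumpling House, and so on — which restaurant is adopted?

Juniper

Round 1: Grove vs Kiln — 7–4, Grove advances.
Round 2: Grove vs Dumpling House — 5–6, Dumpling House advances.
Round 3: Dumpling House vs Fika — 10–1, Dumpling House advances.
Round 4: Dumpling House vs Lantern — 5–6, Lantern advances.
Round 5: Lantern vs Juniper — 2–9, Juniper advances.
The agenda winner is Juniper.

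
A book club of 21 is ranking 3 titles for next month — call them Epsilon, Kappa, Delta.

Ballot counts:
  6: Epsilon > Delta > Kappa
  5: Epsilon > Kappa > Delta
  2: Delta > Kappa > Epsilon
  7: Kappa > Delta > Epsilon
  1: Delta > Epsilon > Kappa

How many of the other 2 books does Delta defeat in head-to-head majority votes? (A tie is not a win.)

0

Delta against each rival (21 members):
Delta–Epsilon: Epsilon 11–10.
Delta vs Kappa: Kappa, 12–9.
Delta beats no one; loses to Epsilon, Kappa — 0 pairwise wins.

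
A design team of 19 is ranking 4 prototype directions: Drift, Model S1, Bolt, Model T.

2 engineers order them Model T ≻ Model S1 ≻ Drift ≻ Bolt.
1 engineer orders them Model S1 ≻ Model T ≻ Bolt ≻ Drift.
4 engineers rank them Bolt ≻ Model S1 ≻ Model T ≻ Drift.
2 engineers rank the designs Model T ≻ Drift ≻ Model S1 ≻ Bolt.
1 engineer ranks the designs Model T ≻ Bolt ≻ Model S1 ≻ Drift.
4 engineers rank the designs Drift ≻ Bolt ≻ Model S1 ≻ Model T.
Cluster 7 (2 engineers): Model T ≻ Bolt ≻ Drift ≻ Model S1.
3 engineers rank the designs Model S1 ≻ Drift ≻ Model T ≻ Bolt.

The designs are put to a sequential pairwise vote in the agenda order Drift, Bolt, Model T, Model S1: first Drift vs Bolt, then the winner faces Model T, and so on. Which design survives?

Round 1: Drift vs Bolt — 11–8, Drift advances.
Round 2: Drift vs Model T — 7–12, Model T advances.
Round 3: Model T vs Model S1 — 7–12, Model S1 advances.
The agenda winner is Model S1.

Model S1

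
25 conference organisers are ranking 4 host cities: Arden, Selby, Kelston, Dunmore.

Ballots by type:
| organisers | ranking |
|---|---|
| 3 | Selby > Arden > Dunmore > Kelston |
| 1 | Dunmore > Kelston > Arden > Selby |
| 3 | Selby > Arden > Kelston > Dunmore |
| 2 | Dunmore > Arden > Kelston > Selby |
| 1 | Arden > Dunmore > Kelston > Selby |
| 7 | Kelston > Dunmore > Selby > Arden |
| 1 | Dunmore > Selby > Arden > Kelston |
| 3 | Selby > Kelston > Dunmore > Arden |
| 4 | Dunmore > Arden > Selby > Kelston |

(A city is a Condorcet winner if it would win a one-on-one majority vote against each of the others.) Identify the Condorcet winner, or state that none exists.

Check each pair by majority over 25 ballots:
Arden vs Selby: Arden is ranked higher on 1+2+1+4 = 8 ballots, Selby on 17. Selby wins 17–8.
Arden vs Kelston: Arden is ranked higher on 3+3+2+1+1+4 = 14 ballots, Kelston on 11. Arden wins 14–11.
Arden vs Dunmore: 7 to 18, Dunmore.
Selby vs Kelston: 3+3+1+3+4 = 14 for Selby, 11 for Kelston — Selby by 14–11.
Selby vs Dunmore: Selby is ranked higher on 3+3+3 = 9 ballots, Dunmore on 16. Dunmore wins 16–9.
Kelston vs Dunmore: Kelston preferred on 3+7+3 = 13 ballots; Kelston wins 13–12.
No city is unbeaten: Arden loses to Selby; Selby loses to Dunmore; Kelston loses to Arden; Dunmore loses to Kelston. In particular Arden beats Kelston beats Dunmore beats Arden is a majority cycle — no Condorcet winner exists.

none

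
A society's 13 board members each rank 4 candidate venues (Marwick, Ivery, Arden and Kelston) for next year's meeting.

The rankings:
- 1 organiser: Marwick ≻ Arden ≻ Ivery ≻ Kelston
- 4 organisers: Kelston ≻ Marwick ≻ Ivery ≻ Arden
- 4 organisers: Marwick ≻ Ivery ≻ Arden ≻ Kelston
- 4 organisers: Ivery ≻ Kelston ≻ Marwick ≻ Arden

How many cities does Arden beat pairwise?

0

Arden against each rival (13 organisers):
Arden–Marwick: Marwick 13–0.
Arden vs Ivery: Ivery wins 12–1.
Arden–Kelston: Kelston 8–5.
Arden beats no one; loses to Marwick, Ivery, Kelston — 0 pairwise wins.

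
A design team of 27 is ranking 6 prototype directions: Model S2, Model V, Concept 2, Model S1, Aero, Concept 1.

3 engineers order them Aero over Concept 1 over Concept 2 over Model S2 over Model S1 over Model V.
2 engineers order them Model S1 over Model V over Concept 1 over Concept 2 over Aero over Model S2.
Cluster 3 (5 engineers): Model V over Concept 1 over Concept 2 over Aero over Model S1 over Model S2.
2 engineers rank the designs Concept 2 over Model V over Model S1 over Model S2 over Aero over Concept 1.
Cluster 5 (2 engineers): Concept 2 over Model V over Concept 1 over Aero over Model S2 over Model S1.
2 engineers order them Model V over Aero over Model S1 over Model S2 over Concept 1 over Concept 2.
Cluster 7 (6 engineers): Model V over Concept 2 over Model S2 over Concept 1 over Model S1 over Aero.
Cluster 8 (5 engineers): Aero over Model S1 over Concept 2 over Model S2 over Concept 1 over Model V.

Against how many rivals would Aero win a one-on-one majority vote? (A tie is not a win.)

Aero against each rival (27 engineers):
Aero–Model S2: Aero 19–8.
Aero vs Model V: Model V wins 19–8.
Aero vs Concept 2: 10 to 17, Concept 2.
Aero vs Model S1: Aero wins 17–10.
Aero vs Concept 1: Aero is ranked higher on 3+2+2+5 = 12 ballots, Concept 1 on 15. Concept 1 wins 15–12.
Aero beats Model S2, Model S1; loses to Model V, Concept 2, Concept 1 — 2 pairwise wins.

2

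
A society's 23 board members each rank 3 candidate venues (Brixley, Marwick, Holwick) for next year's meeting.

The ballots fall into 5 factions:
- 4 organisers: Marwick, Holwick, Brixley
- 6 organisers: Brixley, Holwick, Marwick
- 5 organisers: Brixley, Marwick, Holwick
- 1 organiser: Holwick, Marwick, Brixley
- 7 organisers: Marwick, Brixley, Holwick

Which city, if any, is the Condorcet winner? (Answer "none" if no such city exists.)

Head-to-head results (23 organisers):
Brixley vs Marwick: 6+5 = 11 for Brixley, 12 for Marwick — Marwick by 12–11.
Brixley vs Holwick: 18 to 5, Brixley.
Marwick–Holwick: Marwick 16–7.
Marwick wins every pairwise contest, so Marwick is the Condorcet winner.

Marwick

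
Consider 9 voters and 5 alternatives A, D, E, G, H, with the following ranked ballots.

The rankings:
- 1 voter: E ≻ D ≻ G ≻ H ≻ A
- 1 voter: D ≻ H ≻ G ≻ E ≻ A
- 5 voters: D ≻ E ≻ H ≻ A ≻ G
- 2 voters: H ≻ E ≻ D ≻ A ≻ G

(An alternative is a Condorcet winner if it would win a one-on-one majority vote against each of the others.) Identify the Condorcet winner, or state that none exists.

Pairwise majorities:
A–D: D 9–0.
A vs E: E wins 9–0.
A–G: A 7–2.
A vs H: H, 9–0.
D–E: D 6–3.
D vs G: D wins 9–0.
D vs H: D, 7–2.
E vs G: E wins 8–1.
E vs H: E wins 6–3.
G vs H: H, 8–1.
Only D has no losses; D is the Condorcet winner.

D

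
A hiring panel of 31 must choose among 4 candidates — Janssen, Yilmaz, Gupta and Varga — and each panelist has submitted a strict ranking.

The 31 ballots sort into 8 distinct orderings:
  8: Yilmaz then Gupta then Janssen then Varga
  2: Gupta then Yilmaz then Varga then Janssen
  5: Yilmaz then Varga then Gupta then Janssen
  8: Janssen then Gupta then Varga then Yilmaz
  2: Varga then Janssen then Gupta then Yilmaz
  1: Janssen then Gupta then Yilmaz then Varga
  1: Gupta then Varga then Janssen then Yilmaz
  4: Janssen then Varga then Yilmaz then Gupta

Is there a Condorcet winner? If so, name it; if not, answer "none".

Head-to-head results (31 committee members):
Janssen vs Yilmaz: Janssen preferred on 8+2+1+1+4 = 16 ballots; Janssen wins 16–15.
Janssen vs Gupta: Janssen is ranked higher on 8+2+1+4 = 15 ballots, Gupta on 16. Gupta wins 16–15.
Janssen vs Varga: Janssen preferred on 8+8+1+4 = 21 ballots; Janssen wins 21–10.
Yilmaz vs Gupta: Yilmaz preferred on 8+5+4 = 17 ballots; Yilmaz wins 17–14.
Yilmaz vs Varga: Yilmaz is ranked higher on 8+2+5+1 = 16 ballots, Varga on 15. Yilmaz wins 16–15.
Gupta vs Varga: Gupta is ranked higher on 8+2+8+1+1 = 20 ballots, Varga on 11. Gupta wins 20–11.
No candidate is unbeaten: Janssen loses to Gupta; Yilmaz loses to Janssen; Gupta loses to Yilmaz; Varga loses to Janssen. In particular Janssen beats Yilmaz beats Gupta beats Janssen is a majority cycle — no Condorcet winner exists.

none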